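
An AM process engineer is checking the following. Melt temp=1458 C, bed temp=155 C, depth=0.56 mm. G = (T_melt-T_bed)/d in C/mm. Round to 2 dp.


G = (1458-155)/0.56 = 2326.79 C/mm


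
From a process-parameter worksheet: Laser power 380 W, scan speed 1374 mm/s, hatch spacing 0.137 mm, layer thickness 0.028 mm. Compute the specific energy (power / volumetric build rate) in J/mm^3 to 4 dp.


Build rate = 1374 * 0.137 * 0.028 = 5.270664 mm^3/s
SE = 380 / 5.270664 = 72.0972 J/mm^3


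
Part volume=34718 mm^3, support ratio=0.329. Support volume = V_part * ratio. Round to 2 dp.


V_support = 34718 * 0.329 = 11422.22 mm^3


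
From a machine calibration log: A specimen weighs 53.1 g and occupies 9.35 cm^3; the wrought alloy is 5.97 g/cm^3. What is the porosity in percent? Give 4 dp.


rho_part = 53.1 / 9.35 = 5.67914439 g/cm^3
Porosity = (1 - 5.67914439/5.97)*100 = 4.872 %


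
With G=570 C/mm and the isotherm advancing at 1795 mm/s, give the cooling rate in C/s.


CR = 570 * 1795 = 1023150 C/s


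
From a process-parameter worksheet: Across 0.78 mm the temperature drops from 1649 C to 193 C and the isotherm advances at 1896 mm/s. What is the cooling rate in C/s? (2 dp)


G = (1649-193)/0.78 = 1866.66666667 C/mm
CR = 1866.66666667 * 1896 = 3539200.0 C/s


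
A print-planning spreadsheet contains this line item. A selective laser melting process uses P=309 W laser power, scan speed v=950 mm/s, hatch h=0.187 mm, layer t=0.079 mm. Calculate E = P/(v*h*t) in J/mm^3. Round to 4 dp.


E = 309 / (950*0.187*0.079) = 22.0174 J/mm^3


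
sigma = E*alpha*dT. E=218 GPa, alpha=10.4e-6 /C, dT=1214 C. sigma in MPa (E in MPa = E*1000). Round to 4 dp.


sigma = 218*1000 * 10.4e-6 * 1214 = 2752.3808 MPa


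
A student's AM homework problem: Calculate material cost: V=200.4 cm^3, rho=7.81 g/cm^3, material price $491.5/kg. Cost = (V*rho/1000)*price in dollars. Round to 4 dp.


Mass = 200.4*7.81/1000 = 1.565124 kg
Cost = 1.565124 * 491.5 = 769.2584 $


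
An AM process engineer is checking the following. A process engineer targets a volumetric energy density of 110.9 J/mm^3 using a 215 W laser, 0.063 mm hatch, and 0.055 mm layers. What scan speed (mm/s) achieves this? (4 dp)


v = 215 / (110.9*0.063*0.055) = 559.5046 mm/s


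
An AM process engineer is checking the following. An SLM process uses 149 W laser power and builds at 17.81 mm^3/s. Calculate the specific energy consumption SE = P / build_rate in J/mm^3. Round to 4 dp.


SE = 149 / 17.81 = 8.3661 J/mm^3


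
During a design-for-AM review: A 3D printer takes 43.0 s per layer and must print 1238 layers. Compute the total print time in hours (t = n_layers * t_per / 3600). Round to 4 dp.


t = 1238 * 43.0 / 3600 = 14.7872 hrs


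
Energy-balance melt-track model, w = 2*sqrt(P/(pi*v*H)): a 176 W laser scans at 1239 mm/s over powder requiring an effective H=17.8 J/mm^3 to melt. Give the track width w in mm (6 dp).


w = 2*sqrt(176/(pi*1239*17.8)) = 0.100801 mm


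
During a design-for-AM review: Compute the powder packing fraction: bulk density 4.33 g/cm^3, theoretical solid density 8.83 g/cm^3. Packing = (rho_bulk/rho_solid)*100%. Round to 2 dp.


Packing = (4.33/8.83)*100 = 49.04 %


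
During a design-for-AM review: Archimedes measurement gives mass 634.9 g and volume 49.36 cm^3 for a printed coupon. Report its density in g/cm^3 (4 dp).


rho = 634.9 / 49.36 = 12.8626 g/cm^3


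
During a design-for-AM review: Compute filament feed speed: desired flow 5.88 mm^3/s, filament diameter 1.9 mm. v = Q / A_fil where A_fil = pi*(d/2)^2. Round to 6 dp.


A = pi*(1.9/2)^2 = 2.835287
v = 5.88 / 2.835287 = 2.073864 mm/s


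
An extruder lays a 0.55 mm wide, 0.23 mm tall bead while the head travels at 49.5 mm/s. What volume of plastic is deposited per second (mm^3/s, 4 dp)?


Rate = 0.55 * 0.23 * 49.5 = 6.2618 mm^3/s


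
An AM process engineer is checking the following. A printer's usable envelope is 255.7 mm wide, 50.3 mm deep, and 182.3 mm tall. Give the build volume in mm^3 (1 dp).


V = 255.7 * 50.3 * 182.3 = 2344689.7 mm^3


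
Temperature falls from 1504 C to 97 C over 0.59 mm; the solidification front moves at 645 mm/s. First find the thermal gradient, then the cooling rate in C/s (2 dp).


G = (1504-97)/0.59 = 2384.74576271 C/mm
CR = 2384.74576271 * 645 = 1538161.02 C/s


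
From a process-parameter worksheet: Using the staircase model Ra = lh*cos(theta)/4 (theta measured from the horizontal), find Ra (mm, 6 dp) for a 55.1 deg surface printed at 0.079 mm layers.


Ra = 0.079 * cos(55.1) / 4 = 0.0113 mm


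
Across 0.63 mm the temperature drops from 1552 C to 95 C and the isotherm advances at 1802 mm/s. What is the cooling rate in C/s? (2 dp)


G = (1552-95)/0.63 = 2312.6984127 C/mm
CR = 2312.6984127 * 1802 = 4167482.54 C/s


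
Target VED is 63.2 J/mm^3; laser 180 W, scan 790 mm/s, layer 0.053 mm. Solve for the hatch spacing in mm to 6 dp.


h = 180 / (63.2*790*0.053) = 0.068022 mm


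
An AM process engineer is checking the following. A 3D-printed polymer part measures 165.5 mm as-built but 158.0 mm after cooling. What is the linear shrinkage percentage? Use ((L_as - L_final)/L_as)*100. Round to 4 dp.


Shrinkage = ((165.5-158.0)/165.5)*100 = 4.5317 %


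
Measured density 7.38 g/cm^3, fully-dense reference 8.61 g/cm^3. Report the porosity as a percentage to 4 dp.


Porosity = (1-7.38/8.61)*100 = 14.2857 %


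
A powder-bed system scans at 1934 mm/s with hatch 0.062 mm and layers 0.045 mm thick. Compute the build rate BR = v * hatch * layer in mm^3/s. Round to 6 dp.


Rate = 1934 * 0.062 * 0.045 = 5.39586 mm^3/s


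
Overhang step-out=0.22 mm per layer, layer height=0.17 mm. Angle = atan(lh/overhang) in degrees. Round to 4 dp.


angle = atan(0.17/0.22) = 37.6942 degrees


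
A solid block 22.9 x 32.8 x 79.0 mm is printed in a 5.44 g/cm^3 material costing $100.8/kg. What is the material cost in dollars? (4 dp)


V = 22.9 * 32.8 * 79.0 = 59338.48 mm^3 = 59.33848 cm^3
Mass = 59.33848 * 5.44 / 1000 = 0.32280133 kg
Cost = 0.32280133 * 100.8 = 32.5384 $


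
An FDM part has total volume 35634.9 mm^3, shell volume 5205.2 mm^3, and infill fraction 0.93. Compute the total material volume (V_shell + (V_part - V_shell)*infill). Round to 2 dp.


V_infill = (35634.9 - 5205.2) * 0.93 = 28299.62
V_total = 5205.2 + 28299.62 = 33504.82 mm^3


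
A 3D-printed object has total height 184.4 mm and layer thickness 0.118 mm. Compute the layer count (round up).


Layers = ceil(184.4/0.118) = 1563


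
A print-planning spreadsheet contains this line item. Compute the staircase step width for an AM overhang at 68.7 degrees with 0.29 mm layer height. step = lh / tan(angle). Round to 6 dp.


step = 0.29 / tan(68.7) = 0.113066 mm


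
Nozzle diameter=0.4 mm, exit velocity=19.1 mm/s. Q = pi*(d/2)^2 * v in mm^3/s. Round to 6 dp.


A = pi*(0.4/2)^2 = 0.12566371 mm^2
Q = 0.12566371 * 19.1 = 2.400177 mm^3/s


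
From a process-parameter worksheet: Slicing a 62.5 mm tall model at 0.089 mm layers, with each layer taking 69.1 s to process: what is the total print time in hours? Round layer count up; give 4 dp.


Layers = ceil(62.5/0.089) = 703
t = 703 * 69.1 / 3600 = 13.4937 hrs


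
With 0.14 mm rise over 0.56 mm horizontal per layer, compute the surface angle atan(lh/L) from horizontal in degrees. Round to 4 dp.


angle = atan(0.14/0.56) = 14.0362 degrees


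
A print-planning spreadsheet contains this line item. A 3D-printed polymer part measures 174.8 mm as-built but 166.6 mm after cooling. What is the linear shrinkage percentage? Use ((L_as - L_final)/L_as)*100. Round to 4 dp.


Shrinkage = ((174.8-166.6)/174.8)*100 = 4.6911 %


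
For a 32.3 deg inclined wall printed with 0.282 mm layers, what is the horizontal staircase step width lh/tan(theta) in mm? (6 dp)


step = 0.282 / tan(32.3) = 0.44608 mm


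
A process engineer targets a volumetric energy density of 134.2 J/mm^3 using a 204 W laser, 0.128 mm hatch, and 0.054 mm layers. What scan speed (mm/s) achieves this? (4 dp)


v = 204 / (134.2*0.128*0.054) = 219.9247 mm/s


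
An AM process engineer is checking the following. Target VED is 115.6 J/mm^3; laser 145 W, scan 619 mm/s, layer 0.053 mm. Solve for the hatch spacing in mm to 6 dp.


h = 145 / (115.6*619*0.053) = 0.038233 mm


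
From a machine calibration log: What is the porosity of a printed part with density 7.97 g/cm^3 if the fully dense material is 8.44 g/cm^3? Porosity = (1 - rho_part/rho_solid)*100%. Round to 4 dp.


Porosity = (1-7.97/8.44)*100 = 5.5687 %


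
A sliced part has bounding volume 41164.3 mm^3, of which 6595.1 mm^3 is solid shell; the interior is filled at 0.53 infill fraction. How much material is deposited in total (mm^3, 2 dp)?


V_infill = (41164.3 - 6595.1) * 0.53 = 18321.68
V_total = 6595.1 + 18321.68 = 24916.78 mm^3


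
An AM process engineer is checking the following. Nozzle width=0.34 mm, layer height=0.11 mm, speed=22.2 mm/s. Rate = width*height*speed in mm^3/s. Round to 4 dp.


Rate = 0.34 * 0.11 * 22.2 = 0.8303 mm^3/s


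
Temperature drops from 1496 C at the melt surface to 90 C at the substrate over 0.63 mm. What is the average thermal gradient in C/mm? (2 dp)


G = (1496-90)/0.63 = 2231.75 C/mm


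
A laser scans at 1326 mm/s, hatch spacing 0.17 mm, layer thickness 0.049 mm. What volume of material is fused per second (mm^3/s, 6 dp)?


Rate = 1326 * 0.17 * 0.049 = 11.04558 mm^3/s


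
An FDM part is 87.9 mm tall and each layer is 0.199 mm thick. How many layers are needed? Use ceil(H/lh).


Layers = ceil(87.9/0.199) = 442


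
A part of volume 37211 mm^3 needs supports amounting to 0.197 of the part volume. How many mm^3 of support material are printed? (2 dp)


V_support = 37211 * 0.197 = 7330.57 mm^3


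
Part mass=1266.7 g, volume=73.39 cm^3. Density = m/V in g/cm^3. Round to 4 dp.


rho = 1266.7 / 73.39 = 17.2598 g/cm^3


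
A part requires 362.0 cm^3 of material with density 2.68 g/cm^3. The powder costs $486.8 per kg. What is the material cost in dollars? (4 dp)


Mass = 362.0*2.68/1000 = 0.97016 kg
Cost = 0.97016 * 486.8 = 472.2739 $


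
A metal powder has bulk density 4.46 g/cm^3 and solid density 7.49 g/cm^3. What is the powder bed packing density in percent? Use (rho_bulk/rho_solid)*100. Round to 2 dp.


Packing = (4.46/7.49)*100 = 59.55 %


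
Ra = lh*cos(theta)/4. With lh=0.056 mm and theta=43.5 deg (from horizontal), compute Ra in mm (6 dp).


Ra = 0.056 * cos(43.5) / 4 = 0.010155 mm


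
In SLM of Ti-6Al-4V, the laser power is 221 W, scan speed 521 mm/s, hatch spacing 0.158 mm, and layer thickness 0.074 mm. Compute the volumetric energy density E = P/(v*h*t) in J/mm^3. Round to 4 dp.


E = 221 / (521*0.158*0.074) = 36.2799 J/mm^3


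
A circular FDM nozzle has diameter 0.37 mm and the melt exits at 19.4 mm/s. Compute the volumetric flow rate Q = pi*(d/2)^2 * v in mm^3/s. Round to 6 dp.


A = pi*(0.37/2)^2 = 0.10752101 mm^2
Q = 0.10752101 * 19.4 = 2.085908 mm^3/s


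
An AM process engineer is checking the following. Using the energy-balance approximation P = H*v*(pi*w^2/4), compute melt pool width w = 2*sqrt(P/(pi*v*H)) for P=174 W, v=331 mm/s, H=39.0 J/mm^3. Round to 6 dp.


w = 2*sqrt(174/(pi*331*39.0)) = 0.131004 mm


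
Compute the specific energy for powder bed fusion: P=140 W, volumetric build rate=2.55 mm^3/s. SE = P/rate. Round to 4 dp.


SE = 140 / 2.55 = 54.902 J/mm^3


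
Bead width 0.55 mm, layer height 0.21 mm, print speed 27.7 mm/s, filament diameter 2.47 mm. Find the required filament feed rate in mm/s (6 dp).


Q = 0.55 * 0.21 * 27.7 = 3.19935 mm^3/s
A_fil = pi*(2.47/2)^2 = 4.79163566 mm^2
v_feed = 3.19935 / 4.79163566 = 0.667695 mm/s


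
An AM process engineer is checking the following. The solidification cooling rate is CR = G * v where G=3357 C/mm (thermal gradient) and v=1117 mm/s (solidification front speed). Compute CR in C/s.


CR = 3357 * 1117 = 3749769 C/s


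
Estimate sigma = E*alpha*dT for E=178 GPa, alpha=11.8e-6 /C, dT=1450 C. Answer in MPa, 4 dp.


sigma = 178*1000 * 11.8e-6 * 1450 = 3045.58 MPa


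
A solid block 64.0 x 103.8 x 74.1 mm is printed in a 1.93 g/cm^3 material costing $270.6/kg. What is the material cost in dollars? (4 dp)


V = 64.0 * 103.8 * 74.1 = 492261.12 mm^3 = 492.26112 cm^3
Mass = 492.26112 * 1.93 / 1000 = 0.95006396 kg
Cost = 0.95006396 * 270.6 = 257.0873 $


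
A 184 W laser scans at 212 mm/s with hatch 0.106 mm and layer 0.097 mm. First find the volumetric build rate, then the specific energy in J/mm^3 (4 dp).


Build rate = 212 * 0.106 * 0.097 = 2.179784 mm^3/s
SE = 184 / 2.179784 = 84.412 J/mm^3


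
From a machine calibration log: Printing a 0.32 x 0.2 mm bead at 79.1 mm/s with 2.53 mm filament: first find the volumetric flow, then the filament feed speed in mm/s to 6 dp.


Q = 0.32 * 0.2 * 79.1 = 5.0624 mm^3/s
A_fil = pi*(2.53/2)^2 = 5.0272551 mm^2
v_feed = 5.0624 / 5.0272551 = 1.006991 mm/s


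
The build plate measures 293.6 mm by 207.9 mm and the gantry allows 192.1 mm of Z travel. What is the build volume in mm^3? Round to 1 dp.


V = 293.6 * 207.9 * 192.1 = 11725676.4 mm^3


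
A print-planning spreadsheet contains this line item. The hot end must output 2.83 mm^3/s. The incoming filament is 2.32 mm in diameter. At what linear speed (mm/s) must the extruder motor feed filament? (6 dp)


A = pi*(2.32/2)^2 = 4.227327
v = 2.83 / 4.227327 = 0.669454 mm/s


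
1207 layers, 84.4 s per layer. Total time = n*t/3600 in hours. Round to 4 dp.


t = 1207 * 84.4 / 3600 = 28.2974 hrs


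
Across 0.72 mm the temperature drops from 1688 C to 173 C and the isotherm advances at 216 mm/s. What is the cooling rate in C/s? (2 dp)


G = (1688-173)/0.72 = 2104.16666667 C/mm
CR = 2104.16666667 * 216 = 454500.0 C/s


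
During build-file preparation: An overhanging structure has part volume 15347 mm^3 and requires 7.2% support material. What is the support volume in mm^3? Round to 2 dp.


V_support = 15347 * 0.072 = 1104.98 mm^3


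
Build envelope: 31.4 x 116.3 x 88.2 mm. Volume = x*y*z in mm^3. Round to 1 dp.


V = 31.4 * 116.3 * 88.2 = 322090.5 mm^3


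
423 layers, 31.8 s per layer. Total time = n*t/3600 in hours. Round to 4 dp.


t = 423 * 31.8 / 3600 = 3.7365 hrs


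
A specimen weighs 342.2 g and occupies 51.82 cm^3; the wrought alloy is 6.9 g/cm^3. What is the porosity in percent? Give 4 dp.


rho_part = 342.2 / 51.82 = 6.60362794 g/cm^3
Porosity = (1 - 6.60362794/6.9)*100 = 4.2952 %


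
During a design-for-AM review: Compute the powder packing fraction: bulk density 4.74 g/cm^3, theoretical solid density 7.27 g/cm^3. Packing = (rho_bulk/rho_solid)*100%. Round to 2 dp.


Packing = (4.74/7.27)*100 = 65.2 %


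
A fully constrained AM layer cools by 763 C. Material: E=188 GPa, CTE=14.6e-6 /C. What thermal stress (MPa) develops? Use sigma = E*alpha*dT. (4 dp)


sigma = 188*1000 * 14.6e-6 * 763 = 2094.2824 MPa


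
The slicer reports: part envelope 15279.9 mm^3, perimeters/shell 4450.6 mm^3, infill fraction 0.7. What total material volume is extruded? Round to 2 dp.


V_infill = (15279.9 - 4450.6) * 0.7 = 7580.51
V_total = 4450.6 + 7580.51 = 12031.11 mm^3


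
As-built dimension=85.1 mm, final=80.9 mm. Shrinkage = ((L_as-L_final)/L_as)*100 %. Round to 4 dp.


Shrinkage = ((85.1-80.9)/85.1)*100 = 4.9354 %


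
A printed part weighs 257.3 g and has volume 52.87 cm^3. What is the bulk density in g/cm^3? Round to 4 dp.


rho = 257.3 / 52.87 = 4.8667 g/cm^3


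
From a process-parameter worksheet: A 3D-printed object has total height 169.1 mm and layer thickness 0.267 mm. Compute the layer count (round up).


Layers = ceil(169.1/0.267) = 634


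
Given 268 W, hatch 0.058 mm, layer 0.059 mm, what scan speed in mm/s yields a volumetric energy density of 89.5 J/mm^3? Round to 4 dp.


v = 268 / (89.5*0.058*0.059) = 875.0478 mm/s


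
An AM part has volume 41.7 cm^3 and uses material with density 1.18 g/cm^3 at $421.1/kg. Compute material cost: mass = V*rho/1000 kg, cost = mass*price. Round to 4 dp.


Mass = 41.7*1.18/1000 = 0.049206 kg
Cost = 0.049206 * 421.1 = 20.7206 $


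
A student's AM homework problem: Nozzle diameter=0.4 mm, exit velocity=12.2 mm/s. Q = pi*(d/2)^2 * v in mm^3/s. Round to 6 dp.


A = pi*(0.4/2)^2 = 0.12566371 mm^2
Q = 0.12566371 * 12.2 = 1.533097 mm^3/s


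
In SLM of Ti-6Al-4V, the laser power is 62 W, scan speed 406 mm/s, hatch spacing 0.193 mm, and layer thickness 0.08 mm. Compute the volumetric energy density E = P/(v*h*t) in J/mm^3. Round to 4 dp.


E = 62 / (406*0.193*0.08) = 9.8905 J/mm^3


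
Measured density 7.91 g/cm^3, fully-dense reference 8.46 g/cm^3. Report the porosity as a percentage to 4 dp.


Porosity = (1-7.91/8.46)*100 = 6.5012 %


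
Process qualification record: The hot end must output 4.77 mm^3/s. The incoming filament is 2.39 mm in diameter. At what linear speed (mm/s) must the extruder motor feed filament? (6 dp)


A = pi*(2.39/2)^2 = 4.486273
v = 4.77 / 4.486273 = 1.063243 mm/s


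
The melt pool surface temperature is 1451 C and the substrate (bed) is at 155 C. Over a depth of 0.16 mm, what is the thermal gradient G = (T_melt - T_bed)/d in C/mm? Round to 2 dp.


G = (1451-155)/0.16 = 8100.0 C/mm


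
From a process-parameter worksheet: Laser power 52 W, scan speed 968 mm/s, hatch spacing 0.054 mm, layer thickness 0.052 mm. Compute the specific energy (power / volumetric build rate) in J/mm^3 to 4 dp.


Build rate = 968 * 0.054 * 0.052 = 2.718144 mm^3/s
SE = 52 / 2.718144 = 19.1307 J/mm^3


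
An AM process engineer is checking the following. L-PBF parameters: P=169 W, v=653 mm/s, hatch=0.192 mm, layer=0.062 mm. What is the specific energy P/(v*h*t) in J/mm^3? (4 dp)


Build rate = 653 * 0.192 * 0.062 = 7.773312 mm^3/s
SE = 169 / 7.773312 = 21.7411 J/mm^3


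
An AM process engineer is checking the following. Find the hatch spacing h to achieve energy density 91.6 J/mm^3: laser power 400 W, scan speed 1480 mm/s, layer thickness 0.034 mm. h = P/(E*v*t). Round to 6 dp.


h = 400 / (91.6*1480*0.034) = 0.086781 mm


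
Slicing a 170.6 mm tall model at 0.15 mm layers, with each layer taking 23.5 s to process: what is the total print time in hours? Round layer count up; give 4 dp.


Layers = ceil(170.6/0.15) = 1138
t = 1138 * 23.5 / 3600 = 7.4286 hrs


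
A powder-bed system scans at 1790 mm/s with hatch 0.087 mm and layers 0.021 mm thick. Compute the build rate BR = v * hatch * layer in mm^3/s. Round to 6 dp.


Rate = 1790 * 0.087 * 0.021 = 3.27033 mm^3/s


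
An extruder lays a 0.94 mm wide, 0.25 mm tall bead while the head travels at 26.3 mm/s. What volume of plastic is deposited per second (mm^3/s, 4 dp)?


Rate = 0.94 * 0.25 * 26.3 = 6.1805 mm^3/s


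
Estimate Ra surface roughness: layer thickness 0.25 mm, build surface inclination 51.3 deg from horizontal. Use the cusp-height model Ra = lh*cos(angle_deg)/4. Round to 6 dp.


Ra = 0.25 * cos(51.3) / 4 = 0.039078 mm


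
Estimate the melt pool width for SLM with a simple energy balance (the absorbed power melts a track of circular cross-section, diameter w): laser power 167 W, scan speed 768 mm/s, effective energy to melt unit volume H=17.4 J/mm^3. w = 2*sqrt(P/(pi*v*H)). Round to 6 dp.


w = 2*sqrt(167/(pi*768*17.4)) = 0.126142 mm


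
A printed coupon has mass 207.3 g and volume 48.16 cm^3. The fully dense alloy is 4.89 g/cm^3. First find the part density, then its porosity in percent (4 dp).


rho_part = 207.3 / 48.16 = 4.30440199 g/cm^3
Porosity = (1 - 4.30440199/4.89)*100 = 11.9754 %


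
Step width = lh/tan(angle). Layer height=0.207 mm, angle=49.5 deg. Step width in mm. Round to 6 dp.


step = 0.207 / tan(49.5) = 0.176795 mm


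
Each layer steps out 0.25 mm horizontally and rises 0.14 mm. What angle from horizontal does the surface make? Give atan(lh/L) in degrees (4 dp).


angle = atan(0.14/0.25) = 29.2488 degrees


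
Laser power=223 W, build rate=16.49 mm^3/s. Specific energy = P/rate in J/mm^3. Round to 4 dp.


SE = 223 / 16.49 = 13.5233 J/mm^3


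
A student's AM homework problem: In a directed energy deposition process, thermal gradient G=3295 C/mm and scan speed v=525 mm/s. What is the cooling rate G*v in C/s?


CR = 3295 * 525 = 1729875 C/s


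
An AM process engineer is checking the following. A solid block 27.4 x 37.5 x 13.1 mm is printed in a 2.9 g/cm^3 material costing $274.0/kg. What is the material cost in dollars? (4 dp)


V = 27.4 * 37.5 * 13.1 = 13460.25 mm^3 = 13.46025 cm^3
Mass = 13.46025 * 2.9 / 1000 = 0.03903473 kg
Cost = 0.03903473 * 274.0 = 10.6955 $


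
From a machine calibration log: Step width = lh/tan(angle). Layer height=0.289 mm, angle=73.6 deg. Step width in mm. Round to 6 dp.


step = 0.289 / tan(73.6) = 0.085057 mm


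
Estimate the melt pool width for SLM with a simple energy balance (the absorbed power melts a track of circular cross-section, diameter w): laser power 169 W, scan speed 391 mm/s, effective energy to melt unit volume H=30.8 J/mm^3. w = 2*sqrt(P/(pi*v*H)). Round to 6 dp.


w = 2*sqrt(169/(pi*391*30.8)) = 0.13367 mm


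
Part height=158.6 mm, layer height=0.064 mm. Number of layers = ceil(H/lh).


Layers = ceil(158.6/0.064) = 2479


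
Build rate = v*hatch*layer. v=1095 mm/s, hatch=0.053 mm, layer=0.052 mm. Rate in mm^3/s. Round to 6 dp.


Rate = 1095 * 0.053 * 0.052 = 3.01782 mm^3/s


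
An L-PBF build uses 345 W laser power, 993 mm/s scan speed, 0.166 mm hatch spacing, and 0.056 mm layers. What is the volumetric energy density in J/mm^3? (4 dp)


E = 345 / (993*0.166*0.056) = 37.3744 J/mm^3


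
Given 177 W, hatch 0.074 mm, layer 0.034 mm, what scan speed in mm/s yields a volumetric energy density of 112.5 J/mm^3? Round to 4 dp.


v = 177 / (112.5*0.074*0.034) = 625.3312 mm/s


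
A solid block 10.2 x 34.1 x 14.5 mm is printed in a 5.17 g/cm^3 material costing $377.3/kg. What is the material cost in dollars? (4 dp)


V = 10.2 * 34.1 * 14.5 = 5043.39 mm^3 = 5.04339 cm^3
Mass = 5.04339 * 5.17 / 1000 = 0.02607433 kg
Cost = 0.02607433 * 377.3 = 9.8378 $


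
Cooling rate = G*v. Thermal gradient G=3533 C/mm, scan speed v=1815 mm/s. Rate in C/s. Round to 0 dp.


CR = 3533 * 1815 = 6412395 C/s


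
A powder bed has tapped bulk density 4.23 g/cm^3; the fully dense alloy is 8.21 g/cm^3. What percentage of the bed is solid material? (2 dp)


Packing = (4.23/8.21)*100 = 51.52 %


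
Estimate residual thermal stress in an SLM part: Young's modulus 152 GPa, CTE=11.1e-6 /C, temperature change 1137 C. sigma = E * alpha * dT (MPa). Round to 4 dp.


sigma = 152*1000 * 11.1e-6 * 1137 = 1918.3464 MPa


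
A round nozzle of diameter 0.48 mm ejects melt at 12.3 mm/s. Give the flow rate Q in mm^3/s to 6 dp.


A = pi*(0.48/2)^2 = 0.18095574 mm^2
Q = 0.18095574 * 12.3 = 2.225756 mm^3/s


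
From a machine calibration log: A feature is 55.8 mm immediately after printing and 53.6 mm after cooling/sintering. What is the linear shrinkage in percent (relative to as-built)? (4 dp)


Shrinkage = ((55.8-53.6)/55.8)*100 = 3.9427 %


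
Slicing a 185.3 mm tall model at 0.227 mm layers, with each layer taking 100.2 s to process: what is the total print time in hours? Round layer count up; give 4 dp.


Layers = ceil(185.3/0.227) = 817
t = 817 * 100.2 / 3600 = 22.7398 hrs


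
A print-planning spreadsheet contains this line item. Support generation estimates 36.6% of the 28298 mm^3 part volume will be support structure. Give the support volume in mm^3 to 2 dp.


V_support = 28298 * 0.366 = 10357.07 mm^3


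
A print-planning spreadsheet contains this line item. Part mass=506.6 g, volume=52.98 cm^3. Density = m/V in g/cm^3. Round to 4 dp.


rho = 506.6 / 52.98 = 9.5621 g/cm^3


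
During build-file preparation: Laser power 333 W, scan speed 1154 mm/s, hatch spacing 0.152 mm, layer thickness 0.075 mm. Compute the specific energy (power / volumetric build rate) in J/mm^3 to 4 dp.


Build rate = 1154 * 0.152 * 0.075 = 13.1556 mm^3/s
SE = 333 / 13.1556 = 25.3124 J/mm^3


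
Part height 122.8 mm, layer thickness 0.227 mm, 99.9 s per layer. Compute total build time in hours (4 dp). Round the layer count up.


Layers = ceil(122.8/0.227) = 541
t = 541 * 99.9 / 3600 = 15.0128 hrs


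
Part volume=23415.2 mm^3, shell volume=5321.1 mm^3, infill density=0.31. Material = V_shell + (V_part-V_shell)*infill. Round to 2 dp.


V_infill = (23415.2 - 5321.1) * 0.31 = 5609.17
V_total = 5321.1 + 5609.17 = 10930.27 mm^3


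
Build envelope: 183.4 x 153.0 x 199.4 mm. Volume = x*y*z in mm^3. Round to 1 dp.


V = 183.4 * 153.0 * 199.4 = 5595203.9 mm^3


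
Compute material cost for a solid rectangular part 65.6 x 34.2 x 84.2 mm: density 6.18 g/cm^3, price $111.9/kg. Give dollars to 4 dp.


V = 65.6 * 34.2 * 84.2 = 188904.384 mm^3 = 188.904384 cm^3
Mass = 188.904384 * 6.18 / 1000 = 1.16742909 kg
Cost = 1.16742909 * 111.9 = 130.6353 $


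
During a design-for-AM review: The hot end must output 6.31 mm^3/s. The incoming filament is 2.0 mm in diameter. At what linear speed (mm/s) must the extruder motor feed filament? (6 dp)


A = pi*(2.0/2)^2 = 3.141593
v = 6.31 / 3.141593 = 2.008535 mm/s


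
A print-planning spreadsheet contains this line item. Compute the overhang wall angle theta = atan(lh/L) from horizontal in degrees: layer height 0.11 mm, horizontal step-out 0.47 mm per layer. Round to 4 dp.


angle = atan(0.11/0.47) = 13.1726 degrees


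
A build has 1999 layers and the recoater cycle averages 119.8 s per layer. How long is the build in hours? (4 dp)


t = 1999 * 119.8 / 3600 = 66.5223 hrs


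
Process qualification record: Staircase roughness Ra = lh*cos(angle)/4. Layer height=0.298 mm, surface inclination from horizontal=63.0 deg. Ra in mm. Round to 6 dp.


Ra = 0.298 * cos(63.0) / 4 = 0.033822 mm


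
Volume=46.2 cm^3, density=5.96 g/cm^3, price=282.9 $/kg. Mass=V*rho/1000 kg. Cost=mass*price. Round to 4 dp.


Mass = 46.2*5.96/1000 = 0.275352 kg
Cost = 0.275352 * 282.9 = 77.8971 $


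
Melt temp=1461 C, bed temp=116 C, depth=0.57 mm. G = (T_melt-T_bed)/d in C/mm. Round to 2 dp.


G = (1461-116)/0.57 = 2359.65 C/mm


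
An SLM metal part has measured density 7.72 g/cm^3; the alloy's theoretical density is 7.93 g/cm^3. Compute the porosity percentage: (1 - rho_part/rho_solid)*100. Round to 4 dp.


Porosity = (1-7.72/7.93)*100 = 2.6482 %


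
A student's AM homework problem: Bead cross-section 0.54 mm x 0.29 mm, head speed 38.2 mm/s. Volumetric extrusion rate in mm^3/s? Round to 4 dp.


Rate = 0.54 * 0.29 * 38.2 = 5.9821 mm^3/s


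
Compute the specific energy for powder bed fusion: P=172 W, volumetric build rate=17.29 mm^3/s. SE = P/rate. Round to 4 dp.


SE = 172 / 17.29 = 9.9479 J/mm^3


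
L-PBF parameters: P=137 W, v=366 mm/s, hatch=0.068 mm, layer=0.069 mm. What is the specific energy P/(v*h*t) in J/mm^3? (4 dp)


Build rate = 366 * 0.068 * 0.069 = 1.717272 mm^3/s
SE = 137 / 1.717272 = 79.7777 J/mm^3


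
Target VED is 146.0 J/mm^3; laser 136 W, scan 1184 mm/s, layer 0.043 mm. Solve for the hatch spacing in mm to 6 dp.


h = 136 / (146.0*1184*0.043) = 0.018296 mm


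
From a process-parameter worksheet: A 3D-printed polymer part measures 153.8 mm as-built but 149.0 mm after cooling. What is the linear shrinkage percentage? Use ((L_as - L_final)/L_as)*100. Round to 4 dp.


Shrinkage = ((153.8-149.0)/153.8)*100 = 3.1209 %


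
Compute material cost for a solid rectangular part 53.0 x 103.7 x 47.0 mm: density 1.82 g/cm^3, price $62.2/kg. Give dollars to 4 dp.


V = 53.0 * 103.7 * 47.0 = 258316.7 mm^3 = 258.3167 cm^3
Mass = 258.3167 * 1.82 / 1000 = 0.47013639 kg
Cost = 0.47013639 * 62.2 = 29.2425 $


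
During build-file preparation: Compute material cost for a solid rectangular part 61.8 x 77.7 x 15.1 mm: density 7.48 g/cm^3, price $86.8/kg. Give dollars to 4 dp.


V = 61.8 * 77.7 * 15.1 = 72508.086 mm^3 = 72.508086 cm^3
Mass = 72.508086 * 7.48 / 1000 = 0.54236048 kg
Cost = 0.54236048 * 86.8 = 47.0769 $


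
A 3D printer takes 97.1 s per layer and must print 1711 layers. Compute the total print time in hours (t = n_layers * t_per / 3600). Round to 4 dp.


t = 1711 * 97.1 / 3600 = 46.1495 hrs


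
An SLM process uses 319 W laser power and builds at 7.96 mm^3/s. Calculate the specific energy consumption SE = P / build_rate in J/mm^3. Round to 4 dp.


SE = 319 / 7.96 = 40.0754 J/mm^3


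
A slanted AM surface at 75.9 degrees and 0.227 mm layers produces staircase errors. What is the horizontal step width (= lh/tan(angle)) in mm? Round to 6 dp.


step = 0.227 / tan(75.9) = 0.057018 mm


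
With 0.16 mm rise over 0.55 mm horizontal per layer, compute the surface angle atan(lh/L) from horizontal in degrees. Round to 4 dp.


angle = atan(0.16/0.55) = 16.2202 degrees


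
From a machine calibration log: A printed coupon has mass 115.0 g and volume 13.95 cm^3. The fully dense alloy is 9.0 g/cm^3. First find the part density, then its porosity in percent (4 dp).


rho_part = 115.0 / 13.95 = 8.2437276 g/cm^3
Porosity = (1 - 8.2437276/9.0)*100 = 8.403 %


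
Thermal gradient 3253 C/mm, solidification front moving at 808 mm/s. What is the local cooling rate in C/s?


CR = 3253 * 808 = 2628424 C/s


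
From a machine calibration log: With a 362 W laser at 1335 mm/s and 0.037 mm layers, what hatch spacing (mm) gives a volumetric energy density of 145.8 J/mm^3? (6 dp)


h = 362 / (145.8*1335*0.037) = 0.050265 mm


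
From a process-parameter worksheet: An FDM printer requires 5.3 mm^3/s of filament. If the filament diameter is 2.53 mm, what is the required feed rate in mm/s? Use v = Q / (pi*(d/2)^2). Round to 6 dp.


A = pi*(2.53/2)^2 = 5.027255
v = 5.3 / 5.027255 = 1.054253 mm/s


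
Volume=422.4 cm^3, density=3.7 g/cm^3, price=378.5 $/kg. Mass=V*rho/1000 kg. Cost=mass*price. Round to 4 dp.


Mass = 422.4*3.7/1000 = 1.56288 kg
Cost = 1.56288 * 378.5 = 591.5501 $


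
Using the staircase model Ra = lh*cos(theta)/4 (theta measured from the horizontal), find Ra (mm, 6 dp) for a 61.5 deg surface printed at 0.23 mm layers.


Ra = 0.23 * cos(61.5) / 4 = 0.027437 mm


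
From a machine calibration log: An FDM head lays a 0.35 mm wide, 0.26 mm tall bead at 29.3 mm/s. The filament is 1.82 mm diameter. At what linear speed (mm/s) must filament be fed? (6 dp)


Q = 0.35 * 0.26 * 29.3 = 2.6663 mm^3/s
A_fil = pi*(1.82/2)^2 = 2.60155288 mm^2
v_feed = 2.6663 / 2.60155288 = 1.024888 mm/s


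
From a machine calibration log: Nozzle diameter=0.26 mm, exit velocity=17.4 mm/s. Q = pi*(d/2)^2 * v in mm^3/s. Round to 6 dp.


A = pi*(0.26/2)^2 = 0.05309292 mm^2
Q = 0.05309292 * 17.4 = 0.923817 mm^3/s


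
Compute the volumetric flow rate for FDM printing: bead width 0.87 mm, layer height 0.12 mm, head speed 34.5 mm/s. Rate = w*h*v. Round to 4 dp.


Rate = 0.87 * 0.12 * 34.5 = 3.6018 mm^3/s


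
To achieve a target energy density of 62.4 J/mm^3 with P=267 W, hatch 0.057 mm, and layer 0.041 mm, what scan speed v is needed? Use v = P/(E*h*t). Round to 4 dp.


v = 267 / (62.4*0.057*0.041) = 1830.9141 mm/s


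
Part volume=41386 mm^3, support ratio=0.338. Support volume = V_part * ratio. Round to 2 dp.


V_support = 41386 * 0.338 = 13988.47 mm^3


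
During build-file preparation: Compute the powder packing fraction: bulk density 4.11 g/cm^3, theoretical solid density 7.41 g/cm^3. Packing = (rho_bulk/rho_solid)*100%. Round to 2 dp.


Packing = (4.11/7.41)*100 = 55.47 %


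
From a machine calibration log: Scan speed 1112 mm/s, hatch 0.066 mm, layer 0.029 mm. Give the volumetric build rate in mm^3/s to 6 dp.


Rate = 1112 * 0.066 * 0.029 = 2.128368 mm^3/s


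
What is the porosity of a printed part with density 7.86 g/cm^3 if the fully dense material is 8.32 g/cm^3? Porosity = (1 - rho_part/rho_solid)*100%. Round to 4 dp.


Porosity = (1-7.86/8.32)*100 = 5.5288 %


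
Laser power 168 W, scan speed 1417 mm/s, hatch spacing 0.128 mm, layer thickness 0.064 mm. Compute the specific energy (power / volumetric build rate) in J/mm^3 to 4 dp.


Build rate = 1417 * 0.128 * 0.064 = 11.608064 mm^3/s
SE = 168 / 11.608064 = 14.4727 J/mm^3


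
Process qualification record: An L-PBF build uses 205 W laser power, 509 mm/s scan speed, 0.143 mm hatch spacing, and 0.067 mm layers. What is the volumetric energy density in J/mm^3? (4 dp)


E = 205 / (509*0.143*0.067) = 42.0364 J/mm^3


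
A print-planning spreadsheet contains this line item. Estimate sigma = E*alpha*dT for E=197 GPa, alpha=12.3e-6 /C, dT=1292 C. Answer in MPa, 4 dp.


sigma = 197*1000 * 12.3e-6 * 1292 = 3130.6452 MPa


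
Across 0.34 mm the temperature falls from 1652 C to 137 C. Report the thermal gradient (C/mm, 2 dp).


G = (1652-137)/0.34 = 4455.88 C/mm


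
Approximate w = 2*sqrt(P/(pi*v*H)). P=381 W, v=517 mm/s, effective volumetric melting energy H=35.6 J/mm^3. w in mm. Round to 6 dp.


w = 2*sqrt(381/(pi*517*35.6)) = 0.162348 mm


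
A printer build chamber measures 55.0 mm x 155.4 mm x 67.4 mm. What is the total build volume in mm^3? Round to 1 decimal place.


V = 55.0 * 155.4 * 67.4 = 576067.8 mm^3


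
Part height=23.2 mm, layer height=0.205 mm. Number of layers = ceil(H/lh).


Layers = ceil(23.2/0.205) = 114


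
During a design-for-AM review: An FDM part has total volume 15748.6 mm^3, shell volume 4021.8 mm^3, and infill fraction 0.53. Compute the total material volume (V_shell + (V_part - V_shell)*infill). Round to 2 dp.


V_infill = (15748.6 - 4021.8) * 0.53 = 6215.2
V_total = 4021.8 + 6215.2 = 10237.0 mm^3


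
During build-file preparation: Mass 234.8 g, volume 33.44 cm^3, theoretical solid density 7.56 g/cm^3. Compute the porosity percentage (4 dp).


rho_part = 234.8 / 33.44 = 7.0215311 g/cm^3
Porosity = (1 - 7.0215311/7.56)*100 = 7.1226 %


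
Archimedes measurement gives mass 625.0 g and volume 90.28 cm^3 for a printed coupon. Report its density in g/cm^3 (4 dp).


rho = 625.0 / 90.28 = 6.9229 g/cm^3


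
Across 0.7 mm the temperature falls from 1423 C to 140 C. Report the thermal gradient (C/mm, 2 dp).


G = (1423-140)/0.7 = 1832.86 C/mm


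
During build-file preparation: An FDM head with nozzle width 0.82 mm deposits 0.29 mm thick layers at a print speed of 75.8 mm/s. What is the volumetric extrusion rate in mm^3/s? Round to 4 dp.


Rate = 0.82 * 0.29 * 75.8 = 18.0252 mm^3/s


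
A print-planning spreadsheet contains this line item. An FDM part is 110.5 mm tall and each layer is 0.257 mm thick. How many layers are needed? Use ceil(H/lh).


Layers = ceil(110.5/0.257) = 430


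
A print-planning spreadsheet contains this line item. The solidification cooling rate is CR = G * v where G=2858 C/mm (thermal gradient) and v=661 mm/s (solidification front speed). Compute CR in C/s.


CR = 2858 * 661 = 1889138 C/s


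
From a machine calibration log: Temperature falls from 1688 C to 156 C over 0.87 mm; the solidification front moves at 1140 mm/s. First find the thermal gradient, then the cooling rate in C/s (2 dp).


G = (1688-156)/0.87 = 1760.91954023 C/mm
CR = 1760.91954023 * 1140 = 2007448.28 C/s


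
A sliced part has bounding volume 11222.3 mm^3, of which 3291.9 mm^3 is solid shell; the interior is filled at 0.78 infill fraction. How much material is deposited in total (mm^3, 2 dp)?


V_infill = (11222.3 - 3291.9) * 0.78 = 6185.71
V_total = 3291.9 + 6185.71 = 9477.61 mm^3


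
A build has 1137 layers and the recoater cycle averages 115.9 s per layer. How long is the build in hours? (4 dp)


t = 1137 * 115.9 / 3600 = 36.6051 hrs


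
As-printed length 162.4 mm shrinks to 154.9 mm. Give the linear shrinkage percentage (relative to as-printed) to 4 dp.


Shrinkage = ((162.4-154.9)/162.4)*100 = 4.6182 %


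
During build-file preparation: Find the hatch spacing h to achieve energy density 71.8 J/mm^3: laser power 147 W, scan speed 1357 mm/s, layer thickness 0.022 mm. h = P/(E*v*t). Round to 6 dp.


h = 147 / (71.8*1357*0.022) = 0.068579 mm


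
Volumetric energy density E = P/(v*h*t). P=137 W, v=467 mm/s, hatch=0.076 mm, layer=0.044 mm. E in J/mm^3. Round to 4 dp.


E = 137 / (467*0.076*0.044) = 87.7278 J/mm^3


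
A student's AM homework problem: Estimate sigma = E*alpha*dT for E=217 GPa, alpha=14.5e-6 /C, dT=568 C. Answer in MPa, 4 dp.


sigma = 217*1000 * 14.5e-6 * 568 = 1787.212 MPa


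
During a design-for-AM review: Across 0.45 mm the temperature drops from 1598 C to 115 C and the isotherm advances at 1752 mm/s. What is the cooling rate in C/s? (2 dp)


G = (1598-115)/0.45 = 3295.55555556 C/mm
CR = 3295.55555556 * 1752 = 5773813.33 C/s


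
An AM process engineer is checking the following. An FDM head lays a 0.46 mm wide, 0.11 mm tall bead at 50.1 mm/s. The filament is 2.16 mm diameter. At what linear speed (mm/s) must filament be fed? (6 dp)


Q = 0.46 * 0.11 * 50.1 = 2.53506 mm^3/s
A_fil = pi*(2.16/2)^2 = 3.66435367 mm^2
v_feed = 2.53506 / 3.66435367 = 0.691816 mm/s


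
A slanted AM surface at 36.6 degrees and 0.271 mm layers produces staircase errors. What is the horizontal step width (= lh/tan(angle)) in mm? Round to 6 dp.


step = 0.271 / tan(36.6) = 0.364902 mm


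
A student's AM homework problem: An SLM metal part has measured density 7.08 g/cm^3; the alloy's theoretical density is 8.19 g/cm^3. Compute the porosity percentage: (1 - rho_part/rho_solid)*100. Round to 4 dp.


Porosity = (1-7.08/8.19)*100 = 13.5531 %


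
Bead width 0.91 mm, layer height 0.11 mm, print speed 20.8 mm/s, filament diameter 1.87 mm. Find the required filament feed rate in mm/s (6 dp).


Q = 0.91 * 0.11 * 20.8 = 2.08208 mm^3/s
A_fil = pi*(1.87/2)^2 = 2.74645884 mm^2
v_feed = 2.08208 / 2.74645884 = 0.758096 mm/s


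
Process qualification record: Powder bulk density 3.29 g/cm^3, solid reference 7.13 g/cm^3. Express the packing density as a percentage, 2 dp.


Packing = (3.29/7.13)*100 = 46.14 %


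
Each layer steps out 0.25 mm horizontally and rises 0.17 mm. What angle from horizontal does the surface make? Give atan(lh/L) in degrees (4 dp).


angle = atan(0.17/0.25) = 34.2157 degrees


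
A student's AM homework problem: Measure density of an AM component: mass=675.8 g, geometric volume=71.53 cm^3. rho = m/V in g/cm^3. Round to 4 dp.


rho = 675.8 / 71.53 = 9.4478 g/cm^3


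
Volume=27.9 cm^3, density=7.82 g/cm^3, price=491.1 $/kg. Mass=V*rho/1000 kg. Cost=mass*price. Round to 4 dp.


Mass = 27.9*7.82/1000 = 0.218178 kg
Cost = 0.218178 * 491.1 = 107.1472 $


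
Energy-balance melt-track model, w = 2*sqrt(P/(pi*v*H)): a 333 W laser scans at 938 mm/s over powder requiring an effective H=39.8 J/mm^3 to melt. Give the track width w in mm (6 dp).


w = 2*sqrt(333/(pi*938*39.8)) = 0.10657 mm


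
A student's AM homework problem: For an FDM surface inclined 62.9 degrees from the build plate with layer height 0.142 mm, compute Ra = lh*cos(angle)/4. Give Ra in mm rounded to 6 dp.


Ra = 0.142 * cos(62.9) / 4 = 0.016172 mm


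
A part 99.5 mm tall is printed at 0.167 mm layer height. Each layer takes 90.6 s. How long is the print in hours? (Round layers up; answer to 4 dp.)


Layers = ceil(99.5/0.167) = 596
t = 596 * 90.6 / 3600 = 14.9993 hrs


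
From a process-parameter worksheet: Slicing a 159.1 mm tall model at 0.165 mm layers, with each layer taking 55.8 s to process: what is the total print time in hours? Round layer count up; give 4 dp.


Layers = ceil(159.1/0.165) = 965
t = 965 * 55.8 / 3600 = 14.9575 hrs
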